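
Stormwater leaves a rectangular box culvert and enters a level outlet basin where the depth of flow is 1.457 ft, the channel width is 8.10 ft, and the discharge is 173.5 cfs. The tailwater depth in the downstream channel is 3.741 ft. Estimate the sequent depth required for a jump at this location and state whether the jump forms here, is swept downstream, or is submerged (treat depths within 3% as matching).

y₂ = 3.754 ft; the jump forms here

q = Q/b = 173.5/8.10 = 21.42 ft²/s; V₁ = q/y₁ = 14.70 ft/s. Fr₁ = V₁/√(g·y₁) = 2.146.
Bélanger equation: y₂/y₁ = ½[√(1 + 8Fr₁²) − 1] = ½[√37.854 − 1] = 2.576.
y₂ = 2.576 × 1.457 = 3.754 ft.
Tailwater y_tw = 3.741 ft: y_tw ≈ y₂, so the jump forms here.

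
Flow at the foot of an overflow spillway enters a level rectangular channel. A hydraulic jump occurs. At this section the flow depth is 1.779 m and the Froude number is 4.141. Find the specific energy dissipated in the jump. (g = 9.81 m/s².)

Fr₁ = 4.141 (given).
From the momentum equation for a rectangular channel, y₂/y₁ = ½[√(1 + 8Fr₁²) − 1] = ½[√138.18 − 1] = 5.378.
y₂ = 5.378 × 1.779 = 9.567 m.
Head loss: ΔE = (y₂ − y₁)³/(4y₁y₂) = (9.567 − 1.779)³/(4×1.779×9.567) = 472.3/68.08 = 6.938 m.

ΔE = 6.938 m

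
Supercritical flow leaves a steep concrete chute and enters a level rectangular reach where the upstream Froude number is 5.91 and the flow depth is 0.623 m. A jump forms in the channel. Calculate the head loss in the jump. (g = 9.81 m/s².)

Fr₁ = 5.91 (given).
From the momentum equation for a rectangular channel, y₂/y₁ = ½[√(1 + 8Fr₁²) − 1] = ½[√280.4 − 1] = 7.87.
y₂ = 7.87 × 0.623 = 4.90 m.
V₁ = Fr₁·√(g·y₁) = 5.91×√(9.81×0.623) = 14.6 m/s; q = V₁·y₁ = 9.10 m²/s. V₂ = q/y₂ = 9.10/4.90 = 1.86 m/s. E₁ = y₁ + V₁²/2g = 11.5 m; E₂ = y₂ + V₂²/2g = 5.08 m. ΔE = E₁ − E₂ = 6.42 m.

ΔE = 6.42 m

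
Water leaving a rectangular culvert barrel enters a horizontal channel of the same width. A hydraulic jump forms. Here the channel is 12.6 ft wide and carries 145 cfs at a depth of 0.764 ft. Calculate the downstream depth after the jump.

q = Q/b = 145/12.6 = 11.5 ft²/s; V₁ = q/y₁ = 15.1 ft/s. Fr₁ = V₁/√(g·y₁) = 3.04.
Conjugate-depth relation: y₂/y₁ = ½[√(1 + 8Fr₁²) − 1] = ½[√74.78 − 1] = 3.82.
y₂ = 3.82 × 0.764 = 2.92 ft.

y₂ = 2.92 ft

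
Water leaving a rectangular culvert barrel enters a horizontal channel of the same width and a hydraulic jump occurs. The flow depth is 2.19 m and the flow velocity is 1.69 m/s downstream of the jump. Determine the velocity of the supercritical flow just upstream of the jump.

V₁ = 7.74 m/s

Fr₂ = V₂/√(g·y₂) = 1.69/√(9.81×2.19) = 0.365.
From the momentum equation (using Fr₂), y₁/y₂ = ½[√(1 + 8Fr₂²) − 1] = ½[√2.064 − 1] = 0.218.
y₁ = 0.218 × 2.19 = 0.478 m.
V₁ = q/y₁ = 3.70/0.478 = 7.74 m/s.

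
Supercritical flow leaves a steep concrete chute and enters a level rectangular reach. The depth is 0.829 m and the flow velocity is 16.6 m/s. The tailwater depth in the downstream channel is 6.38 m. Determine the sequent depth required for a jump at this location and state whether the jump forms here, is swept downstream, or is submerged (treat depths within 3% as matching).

Fr₁ = V₁/√(g·y₁) = 16.6/√(9.81×0.829) = 5.82.
Sequent-depth ratio: y₂/y₁ = ½[√(1 + 8Fr₁²) − 1] = ½[√272.1 − 1] = 7.75.
y₂ = 7.75 × 0.829 = 6.42 m.
Tailwater y_tw = 6.38 m: y_tw ≈ y₂, so the jump forms here.

y₂ = 6.42 m; the jump forms here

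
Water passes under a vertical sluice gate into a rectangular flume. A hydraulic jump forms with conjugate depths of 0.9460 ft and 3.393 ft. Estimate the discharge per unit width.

q = 14.97 ft²/s

For a rectangular channel the momentum equation gives q² = ½·g·y₁·y₂·(y₁ + y₂) = ½×32.2×0.9460×3.393×4.339 = 224.2.
q = √224.2 = 14.97 ft²/s.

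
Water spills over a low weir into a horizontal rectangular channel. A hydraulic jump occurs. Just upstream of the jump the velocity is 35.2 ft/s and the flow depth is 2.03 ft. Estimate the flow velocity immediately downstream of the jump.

Fr₁ = V₁/√(g·y₁) = 35.2/√(32.2×2.03) = 4.35.
Conjugate-depth relation: y₂/y₁ = ½[√(1 + 8Fr₁²) − 1] = ½[√152.6 − 1] = 5.68.
y₂ = 5.68 × 2.03 = 11.5 ft.
q = V₁·y₁ = 35.2 × 2.03 = 71.5 ft²/s.
V₂ = q/y₂ = 71.5/11.5 = 6.20 ft/s.

V₂ = 6.20 ft/s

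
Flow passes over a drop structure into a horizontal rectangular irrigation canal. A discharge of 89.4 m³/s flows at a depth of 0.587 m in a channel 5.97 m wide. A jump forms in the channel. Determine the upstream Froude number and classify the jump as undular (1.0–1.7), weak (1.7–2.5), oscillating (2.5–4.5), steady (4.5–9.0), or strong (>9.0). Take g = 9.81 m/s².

Fr₁ = 10.6; strong jump

q = Q/b = 89.4/5.97 = 15.0 m²/s; V₁ = q/y₁ = 25.5 m/s. Fr₁ = V₁/√(g·y₁) = 10.6.
Fr₁ = 10.6 lies in the strong range.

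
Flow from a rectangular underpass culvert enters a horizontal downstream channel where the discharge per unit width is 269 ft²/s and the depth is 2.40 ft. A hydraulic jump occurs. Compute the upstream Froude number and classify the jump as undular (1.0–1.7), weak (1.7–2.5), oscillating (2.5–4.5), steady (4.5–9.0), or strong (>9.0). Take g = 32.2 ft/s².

Fr₁ = 12.7; strong jump

V₁ = q/y₁ = 269/2.40 = 112 ft/s. Fr₁ = V₁/√(g·y₁) = 112/√(32.2×2.40) = 12.7.
Fr₁ = 12.7 lies in the strong range.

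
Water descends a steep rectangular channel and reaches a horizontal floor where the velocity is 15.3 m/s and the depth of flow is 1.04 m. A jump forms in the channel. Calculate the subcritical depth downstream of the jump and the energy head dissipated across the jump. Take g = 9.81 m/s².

Fr₁ = V₁/√(g·y₁) = 15.3/√(9.81×1.04) = 4.79.
By Bélanger, y₂/y₁ = ½[√(1 + 8Fr₁²) − 1] = ½[√184.6 − 1] = 6.29.
y₂ = 6.29 × 1.04 = 6.54 m.
Head loss: ΔE = (y₂ − y₁)³/(4y₁y₂) = (6.54 − 1.04)³/(4×1.04×6.54) = 167/27.2 = 6.13 m.

y₂ = 6.54 m; ΔE = 6.13 m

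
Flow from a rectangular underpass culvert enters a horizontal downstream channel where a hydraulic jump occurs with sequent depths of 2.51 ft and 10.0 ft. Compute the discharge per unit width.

For a rectangular channel the momentum equation gives q² = ½·g·y₁·y₂·(y₁ + y₂) = ½×32.2×2.51×10.0×12.5 = 5055.
q = √5055 = 71.1 ft²/s.

q = 71.1 ft²/s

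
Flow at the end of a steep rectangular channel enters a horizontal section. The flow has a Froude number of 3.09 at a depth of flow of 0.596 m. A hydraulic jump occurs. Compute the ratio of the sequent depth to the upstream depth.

y₂/y₁ = 3.90

Fr₁ = 3.09 (given).
Sequent-depth ratio: y₂/y₁ = ½[√(1 + 8Fr₁²) − 1] = ½[√77.38 − 1] = 3.90.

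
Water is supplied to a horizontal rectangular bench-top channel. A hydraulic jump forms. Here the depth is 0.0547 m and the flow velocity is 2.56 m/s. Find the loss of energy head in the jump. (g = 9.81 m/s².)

Fr₁ = V₁/√(g·y₁) = 2.56/√(9.81×0.0547) = 3.49.
Conjugate-depth relation: y₂/y₁ = ½[√(1 + 8Fr₁²) − 1] = ½[√98.70 − 1] = 4.47.
y₂ = 4.47 × 0.0547 = 0.244 m.
Head loss: ΔE = (y₂ − y₁)³/(4y₁y₂) = (0.244 − 0.0547)³/(4×0.0547×0.244) = 0.00682/0.0535 = 0.128 m.

ΔE = 0.128 m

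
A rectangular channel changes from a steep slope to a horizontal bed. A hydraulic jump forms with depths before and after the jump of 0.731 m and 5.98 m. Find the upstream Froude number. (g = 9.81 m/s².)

For a rectangular channel the momentum equation gives q² = ½·g·y₁·y₂·(y₁ + y₂) = ½×9.81×0.731×5.98×6.71 = 144.
q = √144 = 12.0 m²/s.
V₁ = q/y₁ = 16.4 m/s; Fr₁ = V₁/√(g·y₁) = 6.13.

Fr₁ = 6.13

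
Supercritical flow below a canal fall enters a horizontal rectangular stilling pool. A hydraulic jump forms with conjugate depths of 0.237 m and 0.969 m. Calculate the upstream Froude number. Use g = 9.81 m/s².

For a rectangular channel the momentum equation gives q² = ½·g·y₁·y₂·(y₁ + y₂) = ½×9.81×0.237×0.969×1.21 = 1.36.
q = √1.36 = 1.17 m²/s.
V₁ = q/y₁ = 4.92 m/s; Fr₁ = V₁/√(g·y₁) = 3.23.

Fr₁ = 3.23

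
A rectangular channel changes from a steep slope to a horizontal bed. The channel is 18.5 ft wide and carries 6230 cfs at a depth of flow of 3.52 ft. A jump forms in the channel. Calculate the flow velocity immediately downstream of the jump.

V₂ = 7.83 ft/s

q = Q/b = 6230/18.5 = 337 ft²/s; V₁ = q/y₁ = 95.7 ft/s. Fr₁ = V₁/√(g·y₁) = 8.99.
Conjugate-depth relation: y₂/y₁ = ½[√(1 + 8Fr₁²) − 1] = ½[√647.0 − 1] = 12.2.
y₂ = 12.2 × 3.52 = 43.0 ft.
V₂ = q/y₂ = 337/43.0 = 7.83 ft/s.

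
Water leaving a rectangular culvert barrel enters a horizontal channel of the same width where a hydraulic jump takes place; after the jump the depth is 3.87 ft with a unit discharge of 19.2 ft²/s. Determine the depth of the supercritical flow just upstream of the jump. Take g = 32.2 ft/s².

V₂ = q/y₂ = 19.2/3.87 = 4.96 ft/s; Fr₂ = V₂/√(g·y₂) = 0.444.
The Bélanger relation is symmetric: y₁/y₂ = ½[√(1 + 8Fr₂²) − 1] = ½[√2.580 − 1] = 0.303.
y₁ = 0.303 × 3.87 = 1.17 ft.

y₁ = 1.17 ft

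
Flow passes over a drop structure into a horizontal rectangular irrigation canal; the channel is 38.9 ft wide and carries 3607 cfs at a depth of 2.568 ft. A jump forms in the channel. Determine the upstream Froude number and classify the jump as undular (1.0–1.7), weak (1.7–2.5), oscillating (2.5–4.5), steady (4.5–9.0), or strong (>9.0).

Fr₁ = 3.971; oscillating jump

q = Q/b = 3607/38.9 = 92.72 ft²/s; V₁ = q/y₁ = 36.11 ft/s. Fr₁ = V₁/√(g·y₁) = 3.971.
Fr₁ = 3.971 lies in the oscillating range.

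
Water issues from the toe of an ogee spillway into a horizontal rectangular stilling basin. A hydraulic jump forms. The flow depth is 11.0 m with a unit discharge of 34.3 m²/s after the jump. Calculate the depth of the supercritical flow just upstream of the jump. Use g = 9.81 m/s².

y₁ = 1.71 m

V₂ = q/y₂ = 34.3/11.0 = 3.12 m/s; Fr₂ = V₂/√(g·y₂) = 0.300.
From the momentum equation (using Fr₂), y₁/y₂ = ½[√(1 + 8Fr₂²) − 1] = ½[√1.721 − 1] = 0.156.
y₁ = 0.156 × 11.0 = 1.71 m.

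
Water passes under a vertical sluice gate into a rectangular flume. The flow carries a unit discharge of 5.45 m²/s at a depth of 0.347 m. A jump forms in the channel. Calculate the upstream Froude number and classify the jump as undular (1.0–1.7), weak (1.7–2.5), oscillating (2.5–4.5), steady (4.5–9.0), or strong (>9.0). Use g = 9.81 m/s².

Fr₁ = 8.51; steady jump

V₁ = q/y₁ = 5.45/0.347 = 15.7 m/s. Fr₁ = V₁/√(g·y₁) = 15.7/√(9.81×0.347) = 8.51.
Fr₁ = 8.51 lies in the steady range.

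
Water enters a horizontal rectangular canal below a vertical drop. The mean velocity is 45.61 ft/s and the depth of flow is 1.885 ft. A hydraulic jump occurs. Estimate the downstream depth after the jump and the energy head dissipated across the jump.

Fr₁ = V₁/√(g·y₁) = 45.61/√(32.2×1.885) = 5.854.
From the momentum equation for a rectangular channel, y₂/y₁ = ½[√(1 + 8Fr₁²) − 1] = ½[√275.18 − 1] = 7.794.
y₂ = 7.794 × 1.885 = 14.69 ft.
q = V₁·y₁ = 45.61 × 1.885 = 85.97 ft²/s. V₂ = q/y₂ = 85.97/14.69 = 5.852 ft/s. E₁ = y₁ + V₁²/2g = 34.19 ft; E₂ = y₂ + V₂²/2g = 15.22 ft. ΔE = E₁ − E₂ = 18.96 ft.

y₂ = 14.69 ft; ΔE = 18.96 ft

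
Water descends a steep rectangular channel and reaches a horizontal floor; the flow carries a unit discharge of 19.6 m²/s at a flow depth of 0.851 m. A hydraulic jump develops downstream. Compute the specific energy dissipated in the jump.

ΔE = 18.5 m

V₁ = q/y₁ = 19.6/0.851 = 23.0 m/s. Fr₁ = V₁/√(g·y₁) = 23.0/√(9.81×0.851) = 7.97.
From the momentum equation for a rectangular channel, y₂/y₁ = ½[√(1 + 8Fr₁²) − 1] = ½[√509.3 − 1] = 10.8.
y₂ = 10.8 × 0.851 = 9.18 m.
V₂ = q/y₂ = 19.6/9.18 = 2.14 m/s. E₁ = y₁ + V₁²/2g = 27.9 m; E₂ = y₂ + V₂²/2g = 9.41 m. ΔE = E₁ − E₂ = 18.5 m.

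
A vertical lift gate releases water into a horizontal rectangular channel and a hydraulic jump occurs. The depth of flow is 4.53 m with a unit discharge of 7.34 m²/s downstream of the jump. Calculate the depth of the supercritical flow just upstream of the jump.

V₂ = q/y₂ = 7.34/4.53 = 1.62 m/s; Fr₂ = V₂/√(g·y₂) = 0.243.
Since the conjugate-depth ratio holds either way, y₁/y₂ = ½[√(1 + 8Fr₂²) − 1] = ½[√1.473 − 1] = 0.107.
y₁ = 0.107 × 4.53 = 0.484 m.

y₁ = 0.484 m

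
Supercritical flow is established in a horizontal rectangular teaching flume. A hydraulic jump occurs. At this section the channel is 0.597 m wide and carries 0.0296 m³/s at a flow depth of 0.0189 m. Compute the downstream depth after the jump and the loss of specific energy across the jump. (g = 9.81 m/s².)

y₂ = 0.154 m; ΔE = 0.211 m

q = Q/b = 0.0296/0.597 = 0.0496 m²/s; V₁ = q/y₁ = 2.62 m/s. Fr₁ = V₁/√(g·y₁) = 6.09.
Conjugate-depth relation: y₂/y₁ = ½[√(1 + 8Fr₁²) − 1] = ½[√297.9 − 1] = 8.13.
y₂ = 8.13 × 0.0189 = 0.154 m.
V₂ = q/y₂ = 0.0496/0.154 = 0.323 m/s. E₁ = y₁ + V₁²/2g = 0.370 m; E₂ = y₂ + V₂²/2g = 0.159 m. ΔE = E₁ − E₂ = 0.211 m.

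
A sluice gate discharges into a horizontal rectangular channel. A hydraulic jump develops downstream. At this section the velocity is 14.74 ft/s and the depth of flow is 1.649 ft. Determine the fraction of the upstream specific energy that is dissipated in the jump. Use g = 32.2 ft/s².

Fr₁ = V₁/√(g·y₁) = 14.74/√(32.2×1.649) = 2.023.
From the momentum equation for a rectangular channel, y₂/y₁ = ½[√(1 + 8Fr₁²) − 1] = ½[√33.735 − 1] = 2.404.
y₂ = 2.404 × 1.649 = 3.964 ft.
E₁ = y₁ + V₁²/2g = 5.023 ft. ΔE = (y₂ − y₁)³/(4y₁y₂) = 0.4747 ft. ΔE/E₁ = 0.4747/5.023 = 0.0945.

ΔE/E₁ = 0.0945 (9.45%)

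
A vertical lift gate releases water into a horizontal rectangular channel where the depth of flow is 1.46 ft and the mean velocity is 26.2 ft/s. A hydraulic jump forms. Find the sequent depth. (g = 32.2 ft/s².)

y₂ = 7.19 ft

Fr₁ = V₁/√(g·y₁) = 26.2/√(32.2×1.46) = 3.82.
By Bélanger, y₂/y₁ = ½[√(1 + 8Fr₁²) − 1] = ½[√117.8 − 1] = 4.93.
y₂ = 4.93 × 1.46 = 7.19 ft.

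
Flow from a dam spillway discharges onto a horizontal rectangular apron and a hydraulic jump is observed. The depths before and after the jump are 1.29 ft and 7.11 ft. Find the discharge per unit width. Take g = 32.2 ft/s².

For a rectangular channel the momentum equation gives q² = ½·g·y₁·y₂·(y₁ + y₂) = ½×32.2×1.29×7.11×8.40 = 1240.
q = √1240 = 35.2 ft²/s.

q = 35.2 ft²/s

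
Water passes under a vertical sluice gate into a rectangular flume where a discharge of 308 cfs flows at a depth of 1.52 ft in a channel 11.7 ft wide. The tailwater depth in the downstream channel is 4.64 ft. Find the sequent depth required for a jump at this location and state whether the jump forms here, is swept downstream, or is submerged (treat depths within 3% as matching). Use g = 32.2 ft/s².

y₂ = 4.62 ft; the jump forms here

q = Q/b = 308/11.7 = 26.3 ft²/s; V₁ = q/y₁ = 17.3 ft/s. Fr₁ = V₁/√(g·y₁) = 2.48.
By Bélanger, y₂/y₁ = ½[√(1 + 8Fr₁²) − 1] = ½[√50.03 − 1] = 3.04.
y₂ = 3.04 × 1.52 = 4.62 ft.
Tailwater y_tw = 4.64 ft: y_tw ≈ y₂, so the jump forms here.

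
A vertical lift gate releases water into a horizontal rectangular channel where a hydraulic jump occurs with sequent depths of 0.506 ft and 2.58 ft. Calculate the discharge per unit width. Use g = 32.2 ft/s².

q = 8.05 ft²/s

For a rectangular channel the momentum equation gives q² = ½·g·y₁·y₂·(y₁ + y₂) = ½×32.2×0.506×2.58×3.09 = 64.9.
q = √64.9 = 8.05 ft²/s.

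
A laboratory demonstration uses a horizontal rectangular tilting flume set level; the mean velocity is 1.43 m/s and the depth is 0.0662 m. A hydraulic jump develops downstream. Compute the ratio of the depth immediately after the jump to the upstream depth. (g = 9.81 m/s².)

y₂/y₁ = 2.06

Fr₁ = V₁/√(g·y₁) = 1.43/√(9.81×0.0662) = 1.77.
Sequent-depth ratio: y₂/y₁ = ½[√(1 + 8Fr₁²) − 1] = ½[√26.19 − 1] = 2.06.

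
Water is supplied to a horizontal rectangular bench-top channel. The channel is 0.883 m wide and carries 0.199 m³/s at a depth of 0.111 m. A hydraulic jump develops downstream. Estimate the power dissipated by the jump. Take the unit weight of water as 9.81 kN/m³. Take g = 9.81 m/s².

q = Q/b = 0.199/0.883 = 0.225 m²/s; V₁ = q/y₁ = 2.03 m/s. Fr₁ = V₁/√(g·y₁) = 1.95.
By Bélanger, y₂/y₁ = ½[√(1 + 8Fr₁²) − 1] = ½[√31.29 − 1] = 2.30.
y₂ = 2.30 × 0.111 = 0.255 m.
Head loss: ΔE = (y₂ − y₁)³/(4y₁y₂) = (0.255 − 0.111)³/(4×0.111×0.255) = 0.00298/0.113 = 0.0263 m.
P = γ·Q·ΔE = 9.81 × 0.199 × 0.0263 = 0.0514 kW.

P = 0.0514 kW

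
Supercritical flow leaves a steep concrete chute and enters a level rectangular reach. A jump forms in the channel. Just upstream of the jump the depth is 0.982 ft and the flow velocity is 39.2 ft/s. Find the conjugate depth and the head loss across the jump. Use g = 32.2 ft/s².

Fr₁ = V₁/√(g·y₁) = 39.2/√(32.2×0.982) = 6.97.
Conjugate-depth relation: y₂/y₁ = ½[√(1 + 8Fr₁²) − 1] = ½[√389.8 − 1] = 9.37.
y₂ = 9.37 × 0.982 = 9.20 ft.
Head loss: ΔE = (y₂ − y₁)³/(4y₁y₂) = (9.20 − 0.982)³/(4×0.982×9.20) = 556/36.1 = 15.4 ft.

y₂ = 9.20 ft; ΔE = 15.4 ft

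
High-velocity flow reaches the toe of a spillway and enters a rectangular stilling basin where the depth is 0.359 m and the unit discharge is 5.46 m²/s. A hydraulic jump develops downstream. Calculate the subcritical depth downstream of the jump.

y₂ = 3.94 m

V₁ = q/y₁ = 5.46/0.359 = 15.2 m/s. Fr₁ = V₁/√(g·y₁) = 15.2/√(9.81×0.359) = 8.10.
By Bélanger, y₂/y₁ = ½[√(1 + 8Fr₁²) − 1] = ½[√526.4 − 1] = 11.0.
y₂ = 11.0 × 0.359 = 3.94 m.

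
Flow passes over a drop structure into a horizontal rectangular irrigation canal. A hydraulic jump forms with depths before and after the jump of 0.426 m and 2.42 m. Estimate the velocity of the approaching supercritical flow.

V₁ = 8.91 m/s

For a rectangular channel the momentum equation gives q² = ½·g·y₁·y₂·(y₁ + y₂) = ½×9.81×0.426×2.42×2.85 = 14.4.
q = √14.4 = 3.79 m²/s.
V₁ = q/y₁ = 3.79/0.426 = 8.91 m/s.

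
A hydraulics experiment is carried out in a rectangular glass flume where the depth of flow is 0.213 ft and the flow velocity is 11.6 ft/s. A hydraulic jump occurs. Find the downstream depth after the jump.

y₂ = 1.23 ft

Fr₁ = V₁/√(g·y₁) = 11.6/√(32.2×0.213) = 4.43.
Bélanger equation: y₂/y₁ = ½[√(1 + 8Fr₁²) − 1] = ½[√158.0 − 1] = 5.78.
y₂ = 5.78 × 0.213 = 1.23 ft.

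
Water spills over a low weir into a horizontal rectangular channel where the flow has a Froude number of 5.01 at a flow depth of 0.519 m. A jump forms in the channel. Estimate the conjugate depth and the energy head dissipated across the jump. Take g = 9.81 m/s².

Fr₁ = 5.01 (given).
Sequent-depth ratio: y₂/y₁ = ½[√(1 + 8Fr₁²) − 1] = ½[√201.8 − 1] = 6.60.
y₂ = 6.60 × 0.519 = 3.43 m.
Head loss: ΔE = (y₂ − y₁)³/(4y₁y₂) = (3.43 − 0.519)³/(4×0.519×3.43) = 24.6/7.11 = 3.46 m.

y₂ = 3.43 m; ΔE = 3.46 m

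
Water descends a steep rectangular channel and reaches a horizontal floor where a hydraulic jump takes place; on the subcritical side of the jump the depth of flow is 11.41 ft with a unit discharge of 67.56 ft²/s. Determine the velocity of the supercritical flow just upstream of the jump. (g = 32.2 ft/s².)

V₂ = q/y₂ = 67.56/11.41 = 5.921 ft/s; Fr₂ = V₂/√(g·y₂) = 0.3089.
From the momentum equation (using Fr₂), y₁/y₂ = ½[√(1 + 8Fr₂²) − 1] = ½[√1.7634 − 1] = 0.1640.
y₁ = 0.1640 × 11.41 = 1.871 ft.
V₁ = q/y₁ = 67.56/1.871 = 36.11 ft/s.

V₁ = 36.11 ft/s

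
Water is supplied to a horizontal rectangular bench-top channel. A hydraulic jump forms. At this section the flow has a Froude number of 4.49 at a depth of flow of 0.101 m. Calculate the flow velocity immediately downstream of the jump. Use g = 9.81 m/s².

Fr₁ = 4.49 (given).
From the momentum equation for a rectangular channel, y₂/y₁ = ½[√(1 + 8Fr₁²) − 1] = ½[√162.3 − 1] = 5.87.
y₂ = 5.87 × 0.101 = 0.593 m.
V₁ = Fr₁·√(g·y₁) = 4.49×√(9.81×0.101) = 4.47 m/s; q = V₁·y₁ = 0.451 m²/s.
V₂ = q/y₂ = 0.451/0.593 = 0.761 m/s.

V₂ = 0.761 m/s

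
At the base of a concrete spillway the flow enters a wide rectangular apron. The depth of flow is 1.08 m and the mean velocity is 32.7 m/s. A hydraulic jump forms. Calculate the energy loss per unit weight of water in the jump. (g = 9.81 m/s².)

ΔE = 40.5 m

Fr₁ = V₁/√(g·y₁) = 32.7/√(9.81×1.08) = 10.0.
By Bélanger, y₂/y₁ = ½[√(1 + 8Fr₁²) − 1] = ½[√808.4 − 1] = 13.7.
y₂ = 13.7 × 1.08 = 14.8 m.
q = V₁·y₁ = 32.7 × 1.08 = 35.3 m²/s. V₂ = q/y₂ = 35.3/14.8 = 2.38 m/s. E₁ = y₁ + V₁²/2g = 55.6 m; E₂ = y₂ + V₂²/2g = 15.1 m. ΔE = E₁ − E₂ = 40.5 m.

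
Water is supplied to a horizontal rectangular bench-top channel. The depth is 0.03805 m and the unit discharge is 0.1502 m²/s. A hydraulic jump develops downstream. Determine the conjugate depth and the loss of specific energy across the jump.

V₁ = q/y₁ = 0.1502/0.03805 = 3.947 m/s. Fr₁ = V₁/√(g·y₁) = 3.947/√(9.81×0.03805) = 6.461.
Sequent-depth ratio: y₂/y₁ = ½[√(1 + 8Fr₁²) − 1] = ½[√334.96 − 1] = 8.651.
y₂ = 8.651 × 0.03805 = 0.3292 m.
V₂ = q/y₂ = 0.1502/0.3292 = 0.4563 m/s. E₁ = y₁ + V₁²/2g = 0.8323 m; E₂ = y₂ + V₂²/2g = 0.3398 m. ΔE = E₁ − E₂ = 0.4925 m.

y₂ = 0.3292 m; ΔE = 0.4925 m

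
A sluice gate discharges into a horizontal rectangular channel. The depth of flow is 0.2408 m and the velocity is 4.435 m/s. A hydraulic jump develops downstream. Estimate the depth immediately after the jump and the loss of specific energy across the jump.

y₂ = 0.8696 m; ΔE = 0.2968 m

Fr₁ = V₁/√(g·y₁) = 4.435/√(9.81×0.2408) = 2.886.
Sequent-depth ratio: y₂/y₁ = ½[√(1 + 8Fr₁²) − 1] = ½[√67.612 − 1] = 3.611.
y₂ = 3.611 × 0.2408 = 0.8696 m.
q = V₁·y₁ = 4.435 × 0.2408 = 1.068 m²/s. V₂ = q/y₂ = 1.068/0.8696 = 1.228 m/s. E₁ = y₁ + V₁²/2g = 1.243 m; E₂ = y₂ + V₂²/2g = 0.9465 m. ΔE = E₁ − E₂ = 0.2968 m.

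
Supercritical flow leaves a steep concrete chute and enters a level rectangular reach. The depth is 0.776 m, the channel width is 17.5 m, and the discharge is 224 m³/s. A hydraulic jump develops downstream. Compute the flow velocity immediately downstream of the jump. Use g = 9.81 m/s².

q = Q/b = 224/17.5 = 12.8 m²/s; V₁ = q/y₁ = 16.5 m/s. Fr₁ = V₁/√(g·y₁) = 5.98.
Bélanger equation: y₂/y₁ = ½[√(1 + 8Fr₁²) − 1] = ½[√286.9 − 1] = 7.97.
y₂ = 7.97 × 0.776 = 6.18 m.
V₂ = q/y₂ = 12.8/6.18 = 2.07 m/s.

V₂ = 2.07 m/s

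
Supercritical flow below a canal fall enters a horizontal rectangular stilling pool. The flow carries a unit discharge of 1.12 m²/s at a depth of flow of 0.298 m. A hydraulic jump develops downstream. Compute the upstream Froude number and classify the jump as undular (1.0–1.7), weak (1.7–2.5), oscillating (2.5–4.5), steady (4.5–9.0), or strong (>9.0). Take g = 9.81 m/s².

V₁ = q/y₁ = 1.12/0.298 = 3.76 m/s. Fr₁ = V₁/√(g·y₁) = 3.76/√(9.81×0.298) = 2.20.
Fr₁ = 2.20 lies in the weak range.

Fr₁ = 2.20; weak jump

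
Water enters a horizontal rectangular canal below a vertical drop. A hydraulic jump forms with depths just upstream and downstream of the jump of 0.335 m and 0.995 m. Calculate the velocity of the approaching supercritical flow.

For a rectangular channel the momentum equation gives q² = ½·g·y₁·y₂·(y₁ + y₂) = ½×9.81×0.335×0.995×1.33 = 2.17.
q = √2.17 = 1.47 m²/s.
V₁ = q/y₁ = 1.47/0.335 = 4.40 m/s.

V₁ = 4.40 m/s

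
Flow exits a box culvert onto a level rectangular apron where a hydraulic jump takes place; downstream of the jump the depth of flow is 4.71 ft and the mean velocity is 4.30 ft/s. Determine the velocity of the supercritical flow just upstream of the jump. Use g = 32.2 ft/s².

V₁ = 21.2 ft/s

Fr₂ = V₂/√(g·y₂) = 4.30/√(32.2×4.71) = 0.349.
Since the conjugate-depth ratio holds either way, y₁/y₂ = ½[√(1 + 8Fr₂²) − 1] = ½[√1.975 − 1] = 0.203.
y₁ = 0.203 × 4.71 = 0.955 ft.
V₁ = q/y₁ = 20.3/0.955 = 21.2 ft/s.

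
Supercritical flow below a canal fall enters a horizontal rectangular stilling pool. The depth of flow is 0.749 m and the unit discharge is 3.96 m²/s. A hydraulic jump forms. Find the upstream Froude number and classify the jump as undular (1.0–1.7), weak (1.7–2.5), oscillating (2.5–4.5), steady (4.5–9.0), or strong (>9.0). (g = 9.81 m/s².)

Fr₁ = 1.95; weak jump

V₁ = q/y₁ = 3.96/0.749 = 5.29 m/s. Fr₁ = V₁/√(g·y₁) = 5.29/√(9.81×0.749) = 1.95.
Fr₁ = 1.95 lies in the weak range.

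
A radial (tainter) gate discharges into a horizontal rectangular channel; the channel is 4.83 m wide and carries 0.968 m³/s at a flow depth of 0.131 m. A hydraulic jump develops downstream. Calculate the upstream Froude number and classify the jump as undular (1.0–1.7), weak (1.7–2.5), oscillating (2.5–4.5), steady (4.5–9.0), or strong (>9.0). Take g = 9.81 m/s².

q = Q/b = 0.968/4.83 = 0.200 m²/s; V₁ = q/y₁ = 1.53 m/s. Fr₁ = V₁/√(g·y₁) = 1.35.
Fr₁ = 1.35 lies in the undular range.

Fr₁ = 1.35; undular jump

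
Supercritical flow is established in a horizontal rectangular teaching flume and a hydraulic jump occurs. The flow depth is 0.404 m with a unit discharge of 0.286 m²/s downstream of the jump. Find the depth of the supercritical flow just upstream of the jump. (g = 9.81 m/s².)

y₁ = 0.0845 m

V₂ = q/y₂ = 0.286/0.404 = 0.708 m/s; Fr₂ = V₂/√(g·y₂) = 0.356.
The Bélanger relation is symmetric: y₁/y₂ = ½[√(1 + 8Fr₂²) − 1] = ½[√2.012 − 1] = 0.209.
y₁ = 0.209 × 0.404 = 0.0845 m.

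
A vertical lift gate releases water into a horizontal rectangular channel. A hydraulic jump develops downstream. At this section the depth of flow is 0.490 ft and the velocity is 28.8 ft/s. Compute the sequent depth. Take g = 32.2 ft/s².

y₂ = 4.79 ft

Fr₁ = V₁/√(g·y₁) = 28.8/√(32.2×0.490) = 7.25.
From the momentum equation for a rectangular channel, y₂/y₁ = ½[√(1 + 8Fr₁²) − 1] = ½[√421.6 − 1] = 9.77.
y₂ = 9.77 × 0.490 = 4.79 ft.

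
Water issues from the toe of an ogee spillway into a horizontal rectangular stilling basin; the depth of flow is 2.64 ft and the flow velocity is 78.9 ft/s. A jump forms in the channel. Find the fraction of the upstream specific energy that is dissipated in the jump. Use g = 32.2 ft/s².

Fr₁ = V₁/√(g·y₁) = 78.9/√(32.2×2.64) = 8.56.
Bélanger equation: y₂/y₁ = ½[√(1 + 8Fr₁²) − 1] = ½[√586.8 − 1] = 11.6.
y₂ = 11.6 × 2.64 = 30.7 ft.
E₁ = y₁ + V₁²/2g = 99.3 ft. ΔE = (y₂ − y₁)³/(4y₁y₂) = 67.9 ft. ΔE/E₁ = 67.9/99.3 = 0.684.

ΔE/E₁ = 0.684 (68.4%)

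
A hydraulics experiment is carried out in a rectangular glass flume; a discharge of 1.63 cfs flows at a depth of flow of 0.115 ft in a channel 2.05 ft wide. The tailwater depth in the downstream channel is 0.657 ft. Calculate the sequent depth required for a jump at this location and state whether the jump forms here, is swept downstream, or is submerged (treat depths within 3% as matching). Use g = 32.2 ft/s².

y₂ = 0.530 ft; the jump is submerged

q = Q/b = 1.63/2.05 = 0.795 ft²/s; V₁ = q/y₁ = 6.91 ft/s. Fr₁ = V₁/√(g·y₁) = 3.59.
Bélanger equation: y₂/y₁ = ½[√(1 + 8Fr₁²) − 1] = ½[√104.3 − 1] = 4.61.
y₂ = 4.61 × 0.115 = 0.530 ft.
Tailwater y_tw = 0.657 ft: y_tw > y₂, so the jump is submerged.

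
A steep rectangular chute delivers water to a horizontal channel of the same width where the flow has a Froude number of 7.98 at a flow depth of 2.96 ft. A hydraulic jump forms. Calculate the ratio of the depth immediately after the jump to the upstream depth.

Fr₁ = 7.98 (given).
Bélanger equation: y₂/y₁ = ½[√(1 + 8Fr₁²) − 1] = ½[√510.4 − 1] = 10.8.

y₂/y₁ = 10.8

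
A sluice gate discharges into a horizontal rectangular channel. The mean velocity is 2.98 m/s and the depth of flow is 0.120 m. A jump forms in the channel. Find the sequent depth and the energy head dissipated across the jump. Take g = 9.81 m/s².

Fr₁ = V₁/√(g·y₁) = 2.98/√(9.81×0.120) = 2.75.
Conjugate-depth relation: y₂/y₁ = ½[√(1 + 8Fr₁²) − 1] = ½[√61.35 − 1] = 3.42.
y₂ = 3.42 × 0.120 = 0.410 m.
Head loss: ΔE = (y₂ − y₁)³/(4y₁y₂) = (0.410 − 0.120)³/(4×0.120×0.410) = 0.0244/0.197 = 0.124 m.

y₂ = 0.410 m; ΔE = 0.124 m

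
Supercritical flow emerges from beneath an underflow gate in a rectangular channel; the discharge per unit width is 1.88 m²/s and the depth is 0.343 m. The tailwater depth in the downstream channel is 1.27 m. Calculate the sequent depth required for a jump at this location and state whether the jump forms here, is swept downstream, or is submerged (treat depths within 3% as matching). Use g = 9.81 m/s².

V₁ = q/y₁ = 1.88/0.343 = 5.48 m/s. Fr₁ = V₁/√(g·y₁) = 5.48/√(9.81×0.343) = 2.99.
Bélanger equation: y₂/y₁ = ½[√(1 + 8Fr₁²) − 1] = ½[√72.43 − 1] = 3.76.
y₂ = 3.76 × 0.343 = 1.29 m.
Tailwater y_tw = 1.27 m: y_tw ≈ y₂, so the jump forms here.

y₂ = 1.29 m; the jump forms here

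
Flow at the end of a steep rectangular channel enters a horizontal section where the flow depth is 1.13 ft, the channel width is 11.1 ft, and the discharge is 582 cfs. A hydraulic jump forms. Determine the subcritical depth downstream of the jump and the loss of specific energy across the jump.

y₂ = 11.7 ft; ΔE = 22.5 ft

q = Q/b = 582/11.1 = 52.4 ft²/s; V₁ = q/y₁ = 46.4 ft/s. Fr₁ = V₁/√(g·y₁) = 7.69.
Bélanger equation: y₂/y₁ = ½[√(1 + 8Fr₁²) − 1] = ½[√474.4 − 1] = 10.4.
y₂ = 10.4 × 1.13 = 11.7 ft.
V₂ = q/y₂ = 52.4/11.7 = 4.47 ft/s. E₁ = y₁ + V₁²/2g = 34.6 ft; E₂ = y₂ + V₂²/2g = 12.1 ft. ΔE = E₁ − E₂ = 22.5 ft.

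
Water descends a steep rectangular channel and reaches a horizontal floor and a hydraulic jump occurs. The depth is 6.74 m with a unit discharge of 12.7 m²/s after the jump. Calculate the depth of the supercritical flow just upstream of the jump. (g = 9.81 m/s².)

y₁ = 0.659 m

V₂ = q/y₂ = 12.7/6.74 = 1.88 m/s; Fr₂ = V₂/√(g·y₂) = 0.232.
The Bélanger relation is symmetric: y₁/y₂ = ½[√(1 + 8Fr₂²) − 1] = ½[√1.430 − 1] = 0.0978.
y₁ = 0.0978 × 6.74 = 0.659 m.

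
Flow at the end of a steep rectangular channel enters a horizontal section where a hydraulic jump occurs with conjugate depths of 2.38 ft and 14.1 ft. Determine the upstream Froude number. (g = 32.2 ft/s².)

Fr₁ = 4.53

For a rectangular channel the momentum equation gives q² = ½·g·y₁·y₂·(y₁ + y₂) = ½×32.2×2.38×14.1×16.5 = 8904.
q = √8904 = 94.4 ft²/s.
V₁ = q/y₁ = 39.6 ft/s; Fr₁ = V₁/√(g·y₁) = 4.53.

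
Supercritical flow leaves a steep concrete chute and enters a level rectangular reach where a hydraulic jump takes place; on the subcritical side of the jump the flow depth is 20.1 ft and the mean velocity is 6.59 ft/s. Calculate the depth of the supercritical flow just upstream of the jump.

Fr₂ = V₂/√(g·y₂) = 6.59/√(32.2×20.1) = 0.259.
From the momentum equation (using Fr₂), y₁/y₂ = ½[√(1 + 8Fr₂²) − 1] = ½[√1.537 − 1] = 0.120.
y₁ = 0.120 × 20.1 = 2.41 ft.

y₁ = 2.41 ft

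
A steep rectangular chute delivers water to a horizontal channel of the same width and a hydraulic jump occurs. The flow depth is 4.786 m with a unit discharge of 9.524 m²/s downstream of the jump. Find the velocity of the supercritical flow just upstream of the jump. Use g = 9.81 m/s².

V₁ = 13.53 m/s

V₂ = q/y₂ = 9.524/4.786 = 1.990 m/s; Fr₂ = V₂/√(g·y₂) = 0.2904.
The Bélanger relation is symmetric: y₁/y₂ = ½[√(1 + 8Fr₂²) − 1] = ½[√1.6747 − 1] = 0.1471.
y₁ = 0.1471 × 4.786 = 0.7038 m.
V₁ = q/y₁ = 9.524/0.7038 = 13.53 m/s.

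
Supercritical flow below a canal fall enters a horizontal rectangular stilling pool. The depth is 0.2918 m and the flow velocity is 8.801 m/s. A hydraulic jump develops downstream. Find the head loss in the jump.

ΔE = 2.150 m

Fr₁ = V₁/√(g·y₁) = 8.801/√(9.81×0.2918) = 5.202.
Sequent-depth ratio: y₂/y₁ = ½[√(1 + 8Fr₁²) − 1] = ½[√217.47 − 1] = 6.873.
y₂ = 6.873 × 0.2918 = 2.006 m.
Head loss: ΔE = (y₂ − y₁)³/(4y₁y₂) = (2.006 − 0.2918)³/(4×0.2918×2.006) = 5.034/2.341 = 2.150 m.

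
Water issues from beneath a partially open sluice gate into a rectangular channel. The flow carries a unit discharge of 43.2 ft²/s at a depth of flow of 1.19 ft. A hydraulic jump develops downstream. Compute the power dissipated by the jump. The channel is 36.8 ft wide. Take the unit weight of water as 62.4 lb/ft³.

P = 2169 hp

V₁ = q/y₁ = 43.2/1.19 = 36.3 ft/s. Fr₁ = V₁/√(g·y₁) = 36.3/√(32.2×1.19) = 5.86.
By Bélanger, y₂/y₁ = ½[√(1 + 8Fr₁²) − 1] = ½[√276.1 − 1] = 7.81.
y₂ = 7.81 × 1.19 = 9.29 ft.
Head loss: ΔE = (y₂ − y₁)³/(4y₁y₂) = (9.29 − 1.19)³/(4×1.19×9.29) = 532/44.2 = 12.0 ft.
Q = q·b = 43.2 × 36.8 = 1590 cfs. P = γ·Q·ΔE/550 = 62.4 × 1590 × 12.0 / 550 = 2169 hp.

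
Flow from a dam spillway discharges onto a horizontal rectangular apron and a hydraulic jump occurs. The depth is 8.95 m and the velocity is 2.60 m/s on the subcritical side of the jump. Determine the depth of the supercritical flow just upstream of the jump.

Fr₂ = V₂/√(g·y₂) = 2.60/√(9.81×8.95) = 0.277.
The Bélanger relation is symmetric: y₁/y₂ = ½[√(1 + 8Fr₂²) − 1] = ½[√1.616 − 1] = 0.136.
y₁ = 0.136 × 8.95 = 1.21 m.

y₁ = 1.21 m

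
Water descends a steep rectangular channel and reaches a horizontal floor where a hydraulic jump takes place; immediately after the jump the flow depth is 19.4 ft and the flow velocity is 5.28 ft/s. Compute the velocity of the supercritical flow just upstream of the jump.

Fr₂ = V₂/√(g·y₂) = 5.28/√(32.2×19.4) = 0.211.
The Bélanger relation is symmetric: y₁/y₂ = ½[√(1 + 8Fr₂²) − 1] = ½[√1.357 − 1] = 0.0825.
y₁ = 0.0825 × 19.4 = 1.60 ft.
V₁ = q/y₁ = 102/1.60 = 64.0 ft/s.

V₁ = 64.0 ft/s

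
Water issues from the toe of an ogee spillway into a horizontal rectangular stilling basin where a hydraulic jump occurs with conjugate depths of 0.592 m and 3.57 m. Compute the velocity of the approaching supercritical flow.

V₁ = 11.1 m/s

For a rectangular channel the momentum equation gives q² = ½·g·y₁·y₂·(y₁ + y₂) = ½×9.81×0.592×3.57×4.16 = 43.1.
q = √43.1 = 6.57 m²/s.
V₁ = q/y₁ = 6.57/0.592 = 11.1 m/s.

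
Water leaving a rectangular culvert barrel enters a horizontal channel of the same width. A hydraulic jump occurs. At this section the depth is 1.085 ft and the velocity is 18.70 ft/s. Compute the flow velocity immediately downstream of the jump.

V₂ = 4.673 ft/s

Fr₁ = V₁/√(g·y₁) = 18.70/√(32.2×1.085) = 3.164.
Conjugate-depth relation: y₂/y₁ = ½[√(1 + 8Fr₁²) − 1] = ½[√81.073 − 1] = 4.002.
y₂ = 4.002 × 1.085 = 4.342 ft.
q = V₁·y₁ = 18.70 × 1.085 = 20.29 ft²/s.
V₂ = q/y₂ = 20.29/4.342 = 4.673 ft/s.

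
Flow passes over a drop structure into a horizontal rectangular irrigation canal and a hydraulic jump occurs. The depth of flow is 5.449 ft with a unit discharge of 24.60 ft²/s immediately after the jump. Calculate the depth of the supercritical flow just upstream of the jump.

y₁ = 1.060 ft

V₂ = q/y₂ = 24.60/5.449 = 4.515 ft/s; Fr₂ = V₂/√(g·y₂) = 0.3408.
From the momentum equation (using Fr₂), y₁/y₂ = ½[√(1 + 8Fr₂²) − 1] = ½[√1.9293 − 1] = 0.1945.
y₁ = 0.1945 × 5.449 = 1.060 ft.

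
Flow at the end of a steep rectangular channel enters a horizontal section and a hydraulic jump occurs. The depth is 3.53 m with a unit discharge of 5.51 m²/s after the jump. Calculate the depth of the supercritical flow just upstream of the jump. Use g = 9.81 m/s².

V₂ = q/y₂ = 5.51/3.53 = 1.56 m/s; Fr₂ = V₂/√(g·y₂) = 0.265.
From the momentum equation (using Fr₂), y₁/y₂ = ½[√(1 + 8Fr₂²) − 1] = ½[√1.563 − 1] = 0.125.
y₁ = 0.125 × 3.53 = 0.442 m.

y₁ = 0.442 m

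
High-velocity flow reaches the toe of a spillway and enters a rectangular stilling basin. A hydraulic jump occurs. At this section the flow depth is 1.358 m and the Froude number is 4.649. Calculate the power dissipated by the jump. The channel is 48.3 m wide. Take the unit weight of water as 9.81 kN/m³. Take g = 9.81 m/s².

Fr₁ = 4.649 (given).
Sequent-depth ratio: y₂/y₁ = ½[√(1 + 8Fr₁²) − 1] = ½[√173.91 − 1] = 6.094.
y₂ = 6.094 × 1.358 = 8.275 m.
V₁ = Fr₁·√(g·y₁) = 4.649×√(9.81×1.358) = 16.97 m/s; q = V₁·y₁ = 23.04 m²/s. V₂ = q/y₂ = 23.04/8.275 = 2.785 m/s. E₁ = y₁ + V₁²/2g = 16.03 m; E₂ = y₂ + V₂²/2g = 8.670 m. ΔE = E₁ − E₂ = 7.363 m.
Q = q·b = 23.04 × 48.3 = 1113 m³/s. P = γ·Q·ΔE = 9.81 × 1113 × 7.363 = 80392 kW.

P = 80392 kW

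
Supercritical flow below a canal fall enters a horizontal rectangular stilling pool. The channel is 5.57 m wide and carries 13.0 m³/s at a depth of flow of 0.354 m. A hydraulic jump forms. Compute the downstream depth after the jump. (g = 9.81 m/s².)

y₂ = 1.60 m

q = Q/b = 13.0/5.57 = 2.33 m²/s; V₁ = q/y₁ = 6.59 m/s. Fr₁ = V₁/√(g·y₁) = 3.54.
Conjugate-depth relation: y₂/y₁ = ½[√(1 + 8Fr₁²) − 1] = ½[√101.1 − 1] = 4.53.
y₂ = 4.53 × 0.354 = 1.60 m.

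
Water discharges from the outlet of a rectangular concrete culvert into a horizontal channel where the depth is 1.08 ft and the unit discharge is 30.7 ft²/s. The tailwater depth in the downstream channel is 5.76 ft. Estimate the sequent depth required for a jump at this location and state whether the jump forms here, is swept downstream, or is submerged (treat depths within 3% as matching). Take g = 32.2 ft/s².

V₁ = q/y₁ = 30.7/1.08 = 28.4 ft/s. Fr₁ = V₁/√(g·y₁) = 28.4/√(32.2×1.08) = 4.82.
Bélanger equation: y₂/y₁ = ½[√(1 + 8Fr₁²) − 1] = ½[√186.9 − 1] = 6.34.
y₂ = 6.34 × 1.08 = 6.84 ft.
Tailwater y_tw = 5.76 ft: y_tw < y₂, so the jump is swept downstream.

y₂ = 6.84 ft; the jump is swept downstream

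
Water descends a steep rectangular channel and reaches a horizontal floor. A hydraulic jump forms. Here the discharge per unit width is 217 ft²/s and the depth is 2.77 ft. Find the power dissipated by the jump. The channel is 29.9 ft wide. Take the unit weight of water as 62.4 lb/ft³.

V₁ = q/y₁ = 217/2.77 = 78.3 ft/s. Fr₁ = V₁/√(g·y₁) = 78.3/√(32.2×2.77) = 8.29.
Conjugate-depth relation: y₂/y₁ = ½[√(1 + 8Fr₁²) − 1] = ½[√551.4 − 1] = 11.2.
y₂ = 11.2 × 2.77 = 31.1 ft.
V₂ = q/y₂ = 217/31.1 = 6.97 ft/s. E₁ = y₁ + V₁²/2g = 98.1 ft; E₂ = y₂ + V₂²/2g = 31.9 ft. ΔE = E₁ − E₂ = 66.2 ft.
Q = q·b = 217 × 29.9 = 6488 cfs. P = γ·Q·ΔE/550 = 62.4 × 6488 × 66.2 / 550 = 48712 hp.

P = 48712 hp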